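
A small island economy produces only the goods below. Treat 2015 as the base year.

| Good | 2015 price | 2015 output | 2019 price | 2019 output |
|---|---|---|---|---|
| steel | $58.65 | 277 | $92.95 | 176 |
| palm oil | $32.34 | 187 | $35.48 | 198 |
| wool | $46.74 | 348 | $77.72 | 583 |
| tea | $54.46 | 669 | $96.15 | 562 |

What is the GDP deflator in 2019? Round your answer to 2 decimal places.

Nominal GDP 2019 = 92.95·176 + 35.48·198 + 77.72·583 + 96.15·562 = 122731.30.
Real GDP 2019 (at 2015 prices) = 58.65·176 + 32.34·198 + 46.74·583 + 54.46·562 = 74581.66.
Deflator = Nominal/Real × 100 = 122731.30/74581.66 × 100 = 164.560.

164.56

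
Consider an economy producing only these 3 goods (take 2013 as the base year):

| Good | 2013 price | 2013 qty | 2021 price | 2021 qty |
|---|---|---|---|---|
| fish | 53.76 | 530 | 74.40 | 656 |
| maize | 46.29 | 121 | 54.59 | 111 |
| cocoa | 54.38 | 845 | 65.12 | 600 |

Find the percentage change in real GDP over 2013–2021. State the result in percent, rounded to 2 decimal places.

-8.76%

Real GDP 2013 = Nominal GDP 2013 = 53.76·530 + 46.29·121 + 54.38·845 = 80044.99.
Real GDP 2021 (at 2013 prices) = 53.76·656 + 46.29·111 + 54.38·600 = 73032.75.
Real growth = 73032.75/80044.99 − 1 = -0.0876.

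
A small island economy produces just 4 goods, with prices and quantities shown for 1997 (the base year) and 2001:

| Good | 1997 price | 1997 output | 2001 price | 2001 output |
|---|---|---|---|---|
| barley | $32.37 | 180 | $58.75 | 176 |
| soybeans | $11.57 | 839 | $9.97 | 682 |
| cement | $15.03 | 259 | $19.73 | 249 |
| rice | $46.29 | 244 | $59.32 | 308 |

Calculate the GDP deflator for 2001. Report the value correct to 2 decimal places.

127.65

Nominal GDP 2001 = 58.75·176 + 9.97·682 + 19.73·249 + 59.32·308 = 40322.87.
Real GDP 2001 (at 1997 prices) = 32.37·176 + 11.57·682 + 15.03·249 + 46.29·308 = 31587.65.
Deflator = Nominal/Real × 100 = 40322.87/31587.65 × 100 = 127.654.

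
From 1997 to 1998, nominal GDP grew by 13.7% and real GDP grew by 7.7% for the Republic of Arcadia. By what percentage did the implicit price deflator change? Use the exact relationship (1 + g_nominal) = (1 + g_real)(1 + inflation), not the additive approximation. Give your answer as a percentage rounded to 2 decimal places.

(1 + g_nom) = (1 + g_real)(1 + π), so π = 1.1370 / 1.0770 − 1 = 0.05571.

5.57%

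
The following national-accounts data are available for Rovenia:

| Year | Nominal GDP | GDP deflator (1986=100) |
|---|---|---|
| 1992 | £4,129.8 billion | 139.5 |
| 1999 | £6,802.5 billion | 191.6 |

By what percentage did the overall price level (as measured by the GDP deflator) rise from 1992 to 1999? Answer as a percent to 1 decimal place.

37.3%

Price-level change = 191.6 / 139.5 − 1 = 0.3735.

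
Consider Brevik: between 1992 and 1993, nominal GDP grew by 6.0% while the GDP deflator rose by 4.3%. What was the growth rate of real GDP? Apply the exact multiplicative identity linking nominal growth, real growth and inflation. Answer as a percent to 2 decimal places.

1.63%

(1 + g_nom) = (1 + g_real)(1 + π), so g_real = 1.0600 / 1.0430 − 1 = 0.01630.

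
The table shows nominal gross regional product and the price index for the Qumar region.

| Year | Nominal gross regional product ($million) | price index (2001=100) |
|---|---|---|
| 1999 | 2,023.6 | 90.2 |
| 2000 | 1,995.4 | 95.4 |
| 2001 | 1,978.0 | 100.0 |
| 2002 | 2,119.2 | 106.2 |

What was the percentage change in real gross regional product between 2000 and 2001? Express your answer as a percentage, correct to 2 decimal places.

Real gross regional product 2000 = 1995.4/0.954 = 2091.61.
Real gross regional product 2001 = 1978.0/1.000 = 1978.00.
Change = 1978.00/2091.61 − 1 = -0.0543.

-5.43%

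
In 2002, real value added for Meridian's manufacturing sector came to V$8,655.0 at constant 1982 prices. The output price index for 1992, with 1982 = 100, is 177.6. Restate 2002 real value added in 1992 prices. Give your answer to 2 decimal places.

V$15,371.28

Real value added in 1992 prices = Real value added in 1982 prices × (P_1992/P_1982) = 8655.0 × 1.776 = 15371.28.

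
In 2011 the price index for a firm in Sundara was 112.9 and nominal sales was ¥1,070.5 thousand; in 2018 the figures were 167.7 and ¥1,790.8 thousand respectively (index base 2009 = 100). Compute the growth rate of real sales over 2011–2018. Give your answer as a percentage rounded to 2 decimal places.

Deflate each year: 2011 → 1070.5/1.129 = 948.18; 2018 → 1790.8/1.677 = 1067.86.
So real sales changed by 1067.86/948.18 − 1 = 0.1262, i.e. 12.62%.

12.62%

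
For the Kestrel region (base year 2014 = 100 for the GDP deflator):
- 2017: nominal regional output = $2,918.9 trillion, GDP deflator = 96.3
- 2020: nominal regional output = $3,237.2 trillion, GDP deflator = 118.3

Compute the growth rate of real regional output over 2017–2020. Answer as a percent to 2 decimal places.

Real regional output 2017 = 2918.9 / 0.963 = 3031.05.
Real regional output 2020 = 3237.2 / 1.183 = 2736.43.
Real growth = 2736.43 / 3031.05 − 1 = -0.0972.

-9.72%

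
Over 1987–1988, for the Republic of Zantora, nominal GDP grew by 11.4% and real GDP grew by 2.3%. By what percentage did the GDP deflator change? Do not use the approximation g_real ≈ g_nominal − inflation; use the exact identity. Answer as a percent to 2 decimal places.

8.90%

(1 + g_nom) = (1 + g_real)(1 + π), so π = 1.1140 / 1.0230 − 1 = 0.08895.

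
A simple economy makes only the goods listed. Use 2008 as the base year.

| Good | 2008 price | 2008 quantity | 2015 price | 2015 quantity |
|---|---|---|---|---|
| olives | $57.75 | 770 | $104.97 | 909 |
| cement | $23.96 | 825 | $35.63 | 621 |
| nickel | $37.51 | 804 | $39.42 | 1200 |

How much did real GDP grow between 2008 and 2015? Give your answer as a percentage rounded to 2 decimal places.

Real GDP 2008 = Nominal GDP 2008 = 57.75·770 + 23.96·825 + 37.51·804 = 94392.54.
Real GDP 2015 (at 2008 prices) = 57.75·909 + 23.96·621 + 37.51·1200 = 112385.91.
Real growth = 112385.91/94392.54 − 1 = 0.1906.

19.06%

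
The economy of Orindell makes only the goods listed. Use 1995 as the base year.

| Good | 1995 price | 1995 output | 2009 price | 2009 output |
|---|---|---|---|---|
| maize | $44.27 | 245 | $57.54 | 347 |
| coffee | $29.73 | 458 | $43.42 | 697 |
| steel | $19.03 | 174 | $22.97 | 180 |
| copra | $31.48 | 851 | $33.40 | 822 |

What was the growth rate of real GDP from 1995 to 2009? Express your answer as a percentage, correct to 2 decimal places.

Real GDP 1995 = Nominal GDP 1995 = 44.27·245 + 29.73·458 + 19.03·174 + 31.48·851 = 54563.19.
Real GDP 2009 (at 1995 prices) = 44.27·347 + 29.73·697 + 19.03·180 + 31.48·822 = 65385.46.
Real growth = 65385.46/54563.19 − 1 = 0.1983.

19.83%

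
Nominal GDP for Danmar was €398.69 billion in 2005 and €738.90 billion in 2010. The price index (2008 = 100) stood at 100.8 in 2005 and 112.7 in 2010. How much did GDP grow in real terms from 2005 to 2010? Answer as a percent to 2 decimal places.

65.76%

Real GDP 2005 = 398.69 / 1.008 = 395.53.
Real GDP 2010 = 738.90 / 1.127 = 655.63.
Real growth = 655.63 / 395.53 − 1 = 0.6576.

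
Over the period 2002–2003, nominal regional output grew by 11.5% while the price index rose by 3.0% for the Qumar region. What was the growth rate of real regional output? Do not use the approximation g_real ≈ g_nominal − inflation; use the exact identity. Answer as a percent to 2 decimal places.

8.25%

(1 + g_nom) = (1 + g_real)(1 + π), so g_real = 1.1150 / 1.0300 − 1 = 0.08252.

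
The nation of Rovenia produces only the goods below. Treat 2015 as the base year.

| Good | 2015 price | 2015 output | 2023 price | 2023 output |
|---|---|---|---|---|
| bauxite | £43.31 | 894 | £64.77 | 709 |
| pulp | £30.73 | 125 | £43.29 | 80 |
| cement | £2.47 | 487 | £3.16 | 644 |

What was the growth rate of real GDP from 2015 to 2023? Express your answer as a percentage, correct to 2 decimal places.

-20.58%

Real GDP 2015 = Nominal GDP 2015 = 43.31·894 + 30.73·125 + 2.47·487 = 43763.28.
Real GDP 2023 (at 2015 prices) = 43.31·709 + 30.73·80 + 2.47·644 = 34755.87.
Real growth = 34755.87/43763.28 − 1 = -0.2058.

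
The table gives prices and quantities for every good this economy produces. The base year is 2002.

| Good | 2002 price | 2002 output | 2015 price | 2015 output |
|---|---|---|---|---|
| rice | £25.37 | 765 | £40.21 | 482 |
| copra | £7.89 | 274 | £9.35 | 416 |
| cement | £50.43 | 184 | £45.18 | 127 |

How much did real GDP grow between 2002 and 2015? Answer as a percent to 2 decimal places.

Real GDP 2002 = Nominal GDP 2002 = 25.37·765 + 7.89·274 + 50.43·184 = 30849.03.
Real GDP 2015 (at 2002 prices) = 25.37·482 + 7.89·416 + 50.43·127 = 21915.19.
Real growth = 21915.19/30849.03 − 1 = -0.2896.

-28.96%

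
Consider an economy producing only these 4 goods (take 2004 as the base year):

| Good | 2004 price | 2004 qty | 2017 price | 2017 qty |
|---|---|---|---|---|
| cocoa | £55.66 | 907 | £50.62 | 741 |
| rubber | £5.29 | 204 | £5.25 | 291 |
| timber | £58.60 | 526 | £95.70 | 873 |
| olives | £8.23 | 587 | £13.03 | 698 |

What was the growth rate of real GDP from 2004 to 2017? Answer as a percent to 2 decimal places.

Real GDP 2004 = Nominal GDP 2004 = 55.66·907 + 5.29·204 + 58.60·526 + 8.23·587 = 87217.39.
Real GDP 2017 (at 2004 prices) = 55.66·741 + 5.29·291 + 58.60·873 + 8.23·698 = 99685.79.
Real growth = 99685.79/87217.39 − 1 = 0.1430.

14.30%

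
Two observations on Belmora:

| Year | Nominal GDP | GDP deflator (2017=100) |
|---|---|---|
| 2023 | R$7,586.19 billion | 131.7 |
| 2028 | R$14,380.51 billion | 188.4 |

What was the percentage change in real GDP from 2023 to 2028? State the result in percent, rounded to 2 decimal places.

Deflate each year: 2023 → 7586.19/1.317 = 5760.21; 2028 → 14380.51/1.884 = 7632.97.
So real GDP changed by 7632.97/5760.21 − 1 = 0.3251, i.e. 32.51%.

32.51%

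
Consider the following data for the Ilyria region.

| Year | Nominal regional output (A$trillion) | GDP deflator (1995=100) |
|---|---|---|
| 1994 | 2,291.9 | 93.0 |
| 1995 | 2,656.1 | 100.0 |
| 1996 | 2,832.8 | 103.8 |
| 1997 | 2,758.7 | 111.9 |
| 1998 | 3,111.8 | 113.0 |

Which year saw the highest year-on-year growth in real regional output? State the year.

1998

1995: real = 2656.1/1.000 = 2656.10; growth vs 1994 (2464.41) = 7.78%.
1996: real = 2832.8/1.038 = 2729.09; growth vs 1995 (2656.10) = 2.75%.
1997: real = 2758.7/1.119 = 2465.33; growth vs 1996 (2729.09) = -9.66%.
1998: real = 3111.8/1.130 = 2753.81; growth vs 1997 (2465.33) = 11.70%.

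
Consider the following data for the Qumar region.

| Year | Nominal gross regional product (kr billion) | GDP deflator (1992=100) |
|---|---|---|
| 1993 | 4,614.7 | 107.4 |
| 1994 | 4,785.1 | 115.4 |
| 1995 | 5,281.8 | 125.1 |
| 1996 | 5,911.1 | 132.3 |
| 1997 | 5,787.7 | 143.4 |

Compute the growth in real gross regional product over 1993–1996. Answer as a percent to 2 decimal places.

Real gross regional product 1993 = 4614.7/1.074 = 4296.74.
Real gross regional product 1996 = 5911.1/1.323 = 4467.95.
Change = 4467.95/4296.74 − 1 = 0.0398.

3.98%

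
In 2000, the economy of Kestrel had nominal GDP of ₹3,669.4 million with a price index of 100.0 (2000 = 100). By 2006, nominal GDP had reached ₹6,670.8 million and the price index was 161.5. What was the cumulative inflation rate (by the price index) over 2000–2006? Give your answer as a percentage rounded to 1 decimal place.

61.5%

Price-level change = 161.5 / 100.0 − 1 = 0.6150.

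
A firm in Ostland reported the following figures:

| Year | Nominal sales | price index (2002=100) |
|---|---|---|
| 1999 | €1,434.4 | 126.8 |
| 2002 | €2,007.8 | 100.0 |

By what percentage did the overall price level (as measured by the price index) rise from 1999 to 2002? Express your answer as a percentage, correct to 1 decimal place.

-21.1%

Price-level change = 100.0 / 126.8 − 1 = -0.2114.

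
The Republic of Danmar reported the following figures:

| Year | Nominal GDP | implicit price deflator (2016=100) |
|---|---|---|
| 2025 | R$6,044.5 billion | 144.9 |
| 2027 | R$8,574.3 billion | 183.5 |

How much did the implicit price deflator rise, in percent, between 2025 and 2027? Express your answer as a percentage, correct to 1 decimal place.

Price-level change = 183.5 / 144.9 − 1 = 0.2664.

26.6%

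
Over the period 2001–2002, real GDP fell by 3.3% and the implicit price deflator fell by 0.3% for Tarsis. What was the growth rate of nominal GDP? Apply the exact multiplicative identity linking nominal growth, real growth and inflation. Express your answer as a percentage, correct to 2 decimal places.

(1 + g_nom) = (1 + g_real)(1 + π) = 0.9670 × 0.9970 = 0.96410.

-3.59%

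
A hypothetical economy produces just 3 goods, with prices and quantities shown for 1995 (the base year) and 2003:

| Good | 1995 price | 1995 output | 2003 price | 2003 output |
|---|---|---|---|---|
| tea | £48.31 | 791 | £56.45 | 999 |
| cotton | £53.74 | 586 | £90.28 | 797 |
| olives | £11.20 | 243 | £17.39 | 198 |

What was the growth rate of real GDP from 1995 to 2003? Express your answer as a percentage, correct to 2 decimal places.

28.83%

Real GDP 1995 = Nominal GDP 1995 = 48.31·791 + 53.74·586 + 11.20·243 = 72426.45.
Real GDP 2003 (at 1995 prices) = 48.31·999 + 53.74·797 + 11.20·198 = 93310.07.
Real growth = 93310.07/72426.45 − 1 = 0.2883.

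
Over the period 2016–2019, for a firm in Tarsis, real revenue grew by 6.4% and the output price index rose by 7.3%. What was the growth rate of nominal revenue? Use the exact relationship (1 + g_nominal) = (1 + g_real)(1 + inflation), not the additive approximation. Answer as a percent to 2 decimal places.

14.17%

(1 + g_nom) = (1 + g_real)(1 + π) = 1.0640 × 1.0730 = 1.14167.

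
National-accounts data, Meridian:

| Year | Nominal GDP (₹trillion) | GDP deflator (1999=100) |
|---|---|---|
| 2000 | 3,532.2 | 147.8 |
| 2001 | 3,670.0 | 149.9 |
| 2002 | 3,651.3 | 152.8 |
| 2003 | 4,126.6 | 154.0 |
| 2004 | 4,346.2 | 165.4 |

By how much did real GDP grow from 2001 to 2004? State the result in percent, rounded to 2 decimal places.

7.33%

Real GDP 2001 = 3670.0/1.499 = 2448.30.
Real GDP 2004 = 4346.2/1.654 = 2627.69.
Change = 2627.69/2448.30 − 1 = 0.0733.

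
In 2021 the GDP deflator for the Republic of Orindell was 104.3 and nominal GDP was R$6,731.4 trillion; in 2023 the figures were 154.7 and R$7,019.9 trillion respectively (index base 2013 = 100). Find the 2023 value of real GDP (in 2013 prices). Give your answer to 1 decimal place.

Real GDP = Nominal / (GDP deflator/100) = 7019.9 / 1.547 = 4537.75.

R$4,537.8 trillion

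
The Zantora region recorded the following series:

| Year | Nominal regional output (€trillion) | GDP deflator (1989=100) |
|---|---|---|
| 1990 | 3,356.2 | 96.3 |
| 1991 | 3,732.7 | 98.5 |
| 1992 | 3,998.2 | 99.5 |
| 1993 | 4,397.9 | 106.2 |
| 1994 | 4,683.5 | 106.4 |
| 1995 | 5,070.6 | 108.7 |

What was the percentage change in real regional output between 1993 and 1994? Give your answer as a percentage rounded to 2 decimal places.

Real regional output 1993 = 4397.9/1.062 = 4141.15.
Real regional output 1994 = 4683.5/1.064 = 4401.79.
Change = 4401.79/4141.15 − 1 = 0.0629.

6.29%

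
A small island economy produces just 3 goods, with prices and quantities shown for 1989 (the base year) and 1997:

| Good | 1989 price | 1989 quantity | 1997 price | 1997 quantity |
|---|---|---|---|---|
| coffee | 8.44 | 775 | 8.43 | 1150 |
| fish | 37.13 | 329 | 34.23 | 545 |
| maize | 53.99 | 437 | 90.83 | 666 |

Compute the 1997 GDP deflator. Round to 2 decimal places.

134.82

Nominal GDP 1997 = 8.43·1150 + 34.23·545 + 90.83·666 = 88842.63.
Real GDP 1997 (at 1989 prices) = 8.44·1150 + 37.13·545 + 53.99·666 = 65899.19.
Deflator = Nominal/Real × 100 = 88842.63/65899.19 × 100 = 134.816.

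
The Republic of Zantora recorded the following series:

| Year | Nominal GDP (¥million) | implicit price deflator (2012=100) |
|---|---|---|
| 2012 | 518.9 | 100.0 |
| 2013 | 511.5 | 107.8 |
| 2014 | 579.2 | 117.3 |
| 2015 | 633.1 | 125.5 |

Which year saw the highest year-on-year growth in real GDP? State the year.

2014

2013: real = 511.5/1.078 = 474.49; growth vs 2012 (518.90) = -8.56%.
2014: real = 579.2/1.173 = 493.78; growth vs 2013 (474.49) = 4.07%.
2015: real = 633.1/1.255 = 504.46; growth vs 2014 (493.78) = 2.16%.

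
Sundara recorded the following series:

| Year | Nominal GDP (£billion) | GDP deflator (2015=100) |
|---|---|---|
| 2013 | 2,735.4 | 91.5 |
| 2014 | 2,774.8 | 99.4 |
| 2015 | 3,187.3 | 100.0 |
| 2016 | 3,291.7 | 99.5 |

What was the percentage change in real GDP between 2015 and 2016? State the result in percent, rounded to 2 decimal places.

3.79%

Real GDP 2015 = 3187.3/1.000 = 3187.30.
Real GDP 2016 = 3291.7/0.995 = 3308.24.
Change = 3308.24/3187.30 − 1 = 0.0379.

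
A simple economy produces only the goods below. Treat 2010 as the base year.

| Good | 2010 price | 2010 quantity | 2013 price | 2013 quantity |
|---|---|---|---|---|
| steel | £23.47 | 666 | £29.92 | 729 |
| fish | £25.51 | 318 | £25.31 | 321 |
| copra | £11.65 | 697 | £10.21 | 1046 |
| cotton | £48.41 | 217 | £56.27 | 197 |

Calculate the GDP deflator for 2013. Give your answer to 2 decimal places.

Nominal GDP 2013 = 29.92·729 + 25.31·321 + 10.21·1046 + 56.27·197 = 51701.04.
Real GDP 2013 (at 2010 prices) = 23.47·729 + 25.51·321 + 11.65·1046 + 48.41·197 = 47021.01.
Deflator = Nominal/Real × 100 = 51701.04/47021.01 × 100 = 109.953.

109.95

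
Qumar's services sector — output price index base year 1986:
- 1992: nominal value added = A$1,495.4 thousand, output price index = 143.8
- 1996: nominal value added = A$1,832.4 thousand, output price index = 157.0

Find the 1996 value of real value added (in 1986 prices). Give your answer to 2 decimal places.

Real value added = Nominal / (output price index/100) = 1832.4 / 1.570 = 1167.13.

A$1,167.13 thousand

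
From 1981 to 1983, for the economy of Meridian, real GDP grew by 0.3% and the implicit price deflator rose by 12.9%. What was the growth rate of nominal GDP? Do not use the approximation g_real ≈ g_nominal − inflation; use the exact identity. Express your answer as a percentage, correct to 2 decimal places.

13.24%

(1 + g_nom) = (1 + g_real)(1 + π) = 1.0030 × 1.1290 = 1.13239.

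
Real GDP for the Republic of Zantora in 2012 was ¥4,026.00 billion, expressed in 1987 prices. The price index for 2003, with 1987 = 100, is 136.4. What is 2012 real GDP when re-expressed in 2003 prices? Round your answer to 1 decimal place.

Real GDP in 2003 prices = Real GDP in 1987 prices × (P_2003/P_1987) = 4026.00 × 1.364 = 5491.46.

¥5,491.5 billion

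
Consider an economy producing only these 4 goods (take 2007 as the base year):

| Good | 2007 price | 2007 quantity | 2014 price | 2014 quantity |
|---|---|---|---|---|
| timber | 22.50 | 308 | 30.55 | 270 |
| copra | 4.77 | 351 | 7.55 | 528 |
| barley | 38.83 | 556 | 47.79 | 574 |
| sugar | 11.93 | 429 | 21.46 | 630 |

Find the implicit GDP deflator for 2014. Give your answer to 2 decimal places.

Nominal GDP 2014 = 30.55·270 + 7.55·528 + 47.79·574 + 21.46·630 = 53186.16.
Real GDP 2014 (at 2007 prices) = 22.50·270 + 4.77·528 + 38.83·574 + 11.93·630 = 38397.88.
Deflator = Nominal/Real × 100 = 53186.16/38397.88 × 100 = 138.513.

138.51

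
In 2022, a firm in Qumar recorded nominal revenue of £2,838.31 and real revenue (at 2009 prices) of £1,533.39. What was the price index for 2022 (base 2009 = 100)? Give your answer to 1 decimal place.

price index = (Nominal / Real) × 100 = 2838.31 / 1533.39 × 100 = 185.10.

185.1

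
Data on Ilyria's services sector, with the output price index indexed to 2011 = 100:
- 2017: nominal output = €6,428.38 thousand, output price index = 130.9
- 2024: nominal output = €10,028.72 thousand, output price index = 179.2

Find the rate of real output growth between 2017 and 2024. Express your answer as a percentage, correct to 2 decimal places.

13.96%

Deflate each year: 2017 → 6428.38/1.309 = 4910.91; 2024 → 10028.72/1.792 = 5596.38.
So real output changed by 5596.38/4910.91 − 1 = 0.1396, i.e. 13.96%.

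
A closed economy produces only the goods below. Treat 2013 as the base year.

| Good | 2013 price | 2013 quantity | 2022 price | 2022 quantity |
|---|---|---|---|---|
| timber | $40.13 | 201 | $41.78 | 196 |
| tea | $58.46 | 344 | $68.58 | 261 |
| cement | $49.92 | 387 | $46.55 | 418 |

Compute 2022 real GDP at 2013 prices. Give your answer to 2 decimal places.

Real GDP 2022 = Σ (p_2013 × q_2022) = 40.13·196 + 58.46·261 + 49.92·418 = 43990.10.

$43990.10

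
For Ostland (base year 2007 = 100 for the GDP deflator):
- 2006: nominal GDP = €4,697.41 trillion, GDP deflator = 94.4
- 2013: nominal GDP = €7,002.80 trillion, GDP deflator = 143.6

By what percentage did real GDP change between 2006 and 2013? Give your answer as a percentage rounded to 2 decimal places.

Real GDP 2006 = 4697.41 / 0.944 = 4976.07.
Real GDP 2013 = 7002.80 / 1.436 = 4876.60.
Real growth = 4876.60 / 4976.07 − 1 = -0.0200.

-2.00%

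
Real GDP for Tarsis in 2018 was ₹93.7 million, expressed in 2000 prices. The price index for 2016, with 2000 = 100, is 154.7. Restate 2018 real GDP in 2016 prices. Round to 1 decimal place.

₹145.0 million

Real GDP in 2016 prices = Real GDP in 2000 prices × (P_2016/P_2000) = 93.7 × 1.547 = 144.95.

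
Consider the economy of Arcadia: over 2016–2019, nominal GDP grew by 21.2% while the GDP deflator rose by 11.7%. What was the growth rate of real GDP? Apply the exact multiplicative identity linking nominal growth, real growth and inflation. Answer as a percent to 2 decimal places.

8.50%

(1 + g_nom) = (1 + g_real)(1 + π), so g_real = 1.2120 / 1.1170 − 1 = 0.08505.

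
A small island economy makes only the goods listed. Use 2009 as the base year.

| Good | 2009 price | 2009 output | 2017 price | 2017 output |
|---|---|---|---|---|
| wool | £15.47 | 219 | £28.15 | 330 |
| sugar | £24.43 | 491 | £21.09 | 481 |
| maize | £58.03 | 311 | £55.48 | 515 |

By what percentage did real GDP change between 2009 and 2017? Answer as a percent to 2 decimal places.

Real GDP 2009 = Nominal GDP 2009 = 15.47·219 + 24.43·491 + 58.03·311 = 33430.39.
Real GDP 2017 (at 2009 prices) = 15.47·330 + 24.43·481 + 58.03·515 = 46741.38.
Real growth = 46741.38/33430.39 − 1 = 0.3982.

39.82%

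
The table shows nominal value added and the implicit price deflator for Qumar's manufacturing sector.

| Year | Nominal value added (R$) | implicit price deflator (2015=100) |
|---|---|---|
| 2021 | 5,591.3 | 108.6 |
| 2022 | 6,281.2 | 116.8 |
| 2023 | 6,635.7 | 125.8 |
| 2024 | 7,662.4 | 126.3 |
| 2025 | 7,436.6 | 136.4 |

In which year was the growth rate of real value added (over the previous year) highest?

2024

2022: real = 6281.2/1.168 = 5377.74; growth vs 2021 (5148.53) = 4.45%.
2023: real = 6635.7/1.258 = 5274.80; growth vs 2022 (5377.74) = -1.91%.
2024: real = 7662.4/1.263 = 6066.83; growth vs 2023 (5274.80) = 15.02%.
2025: real = 7436.6/1.364 = 5452.05; growth vs 2024 (6066.83) = -10.13%.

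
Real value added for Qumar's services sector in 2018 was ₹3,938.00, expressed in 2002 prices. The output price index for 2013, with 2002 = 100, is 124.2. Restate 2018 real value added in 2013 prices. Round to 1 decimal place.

Real value added in 2013 prices = Real value added in 2002 prices × (P_2013/P_2002) = 3938.00 × 1.242 = 4891.00.

₹4,891.0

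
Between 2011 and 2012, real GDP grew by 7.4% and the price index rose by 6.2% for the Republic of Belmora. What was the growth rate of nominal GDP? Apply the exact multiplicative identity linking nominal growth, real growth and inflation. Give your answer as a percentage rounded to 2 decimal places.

14.06%

(1 + g_nom) = (1 + g_real)(1 + π) = 1.0740 × 1.0620 = 1.14059.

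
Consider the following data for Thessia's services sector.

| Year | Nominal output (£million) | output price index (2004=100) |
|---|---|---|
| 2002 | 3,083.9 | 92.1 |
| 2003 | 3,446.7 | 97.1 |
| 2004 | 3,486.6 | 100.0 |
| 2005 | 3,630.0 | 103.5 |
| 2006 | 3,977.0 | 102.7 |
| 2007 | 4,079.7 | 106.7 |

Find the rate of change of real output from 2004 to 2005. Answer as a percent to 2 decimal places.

Real output 2004 = 3486.6/1.000 = 3486.60.
Real output 2005 = 3630.0/1.035 = 3507.25.
Change = 3507.25/3486.60 − 1 = 0.0059.

0.59%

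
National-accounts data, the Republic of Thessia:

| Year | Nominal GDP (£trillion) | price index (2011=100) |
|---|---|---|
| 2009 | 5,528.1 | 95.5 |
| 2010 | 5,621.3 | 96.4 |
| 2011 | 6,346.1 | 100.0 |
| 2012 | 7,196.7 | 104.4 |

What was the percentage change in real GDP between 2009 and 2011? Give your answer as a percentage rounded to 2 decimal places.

9.63%

Real GDP 2009 = 5528.1/0.955 = 5788.59.
Real GDP 2011 = 6346.1/1.000 = 6346.10.
Change = 6346.10/5788.59 − 1 = 0.0963.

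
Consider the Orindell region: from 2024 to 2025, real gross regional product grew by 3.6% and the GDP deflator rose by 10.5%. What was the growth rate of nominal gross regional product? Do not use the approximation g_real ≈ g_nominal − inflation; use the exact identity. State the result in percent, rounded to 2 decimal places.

14.48%

(1 + g_nom) = (1 + g_real)(1 + π) = 1.0360 × 1.1050 = 1.14478.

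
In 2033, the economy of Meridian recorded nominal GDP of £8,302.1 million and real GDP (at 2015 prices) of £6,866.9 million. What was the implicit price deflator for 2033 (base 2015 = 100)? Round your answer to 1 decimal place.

120.9

implicit price deflator = (Nominal / Real) × 100 = 8302.1 / 6866.9 × 100 = 120.90.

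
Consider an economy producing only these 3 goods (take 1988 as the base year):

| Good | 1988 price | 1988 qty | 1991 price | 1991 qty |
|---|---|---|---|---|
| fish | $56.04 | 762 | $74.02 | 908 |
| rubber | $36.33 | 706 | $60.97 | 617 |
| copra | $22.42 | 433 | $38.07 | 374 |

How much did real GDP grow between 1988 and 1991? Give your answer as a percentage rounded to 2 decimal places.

Real GDP 1988 = Nominal GDP 1988 = 56.04·762 + 36.33·706 + 22.42·433 = 78059.32.
Real GDP 1991 (at 1988 prices) = 56.04·908 + 36.33·617 + 22.42·374 = 81685.01.
Real growth = 81685.01/78059.32 − 1 = 0.0464.

4.64%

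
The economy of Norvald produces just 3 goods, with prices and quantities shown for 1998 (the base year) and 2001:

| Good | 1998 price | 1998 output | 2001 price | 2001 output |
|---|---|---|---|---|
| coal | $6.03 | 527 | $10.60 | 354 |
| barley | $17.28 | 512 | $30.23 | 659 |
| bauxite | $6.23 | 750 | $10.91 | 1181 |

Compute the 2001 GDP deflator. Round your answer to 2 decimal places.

Nominal GDP 2001 = 10.60·354 + 30.23·659 + 10.91·1181 = 36558.68.
Real GDP 2001 (at 1998 prices) = 6.03·354 + 17.28·659 + 6.23·1181 = 20879.77.
Deflator = Nominal/Real × 100 = 36558.68/20879.77 × 100 = 175.091.

175.09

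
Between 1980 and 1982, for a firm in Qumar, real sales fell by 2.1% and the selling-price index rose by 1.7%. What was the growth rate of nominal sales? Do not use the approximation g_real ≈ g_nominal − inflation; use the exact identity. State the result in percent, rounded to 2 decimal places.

-0.44%

(1 + g_nom) = (1 + g_real)(1 + π) = 0.9790 × 1.0170 = 0.99564.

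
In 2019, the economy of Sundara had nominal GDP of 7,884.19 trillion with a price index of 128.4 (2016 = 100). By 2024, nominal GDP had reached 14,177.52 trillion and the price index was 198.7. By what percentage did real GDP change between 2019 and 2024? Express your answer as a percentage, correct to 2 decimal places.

16.20%

Deflate each year: 2019 → 7884.19/1.284 = 6140.33; 2024 → 14177.52/1.987 = 7135.14.
So real GDP changed by 7135.14/6140.33 − 1 = 0.1620, i.e. 16.20%.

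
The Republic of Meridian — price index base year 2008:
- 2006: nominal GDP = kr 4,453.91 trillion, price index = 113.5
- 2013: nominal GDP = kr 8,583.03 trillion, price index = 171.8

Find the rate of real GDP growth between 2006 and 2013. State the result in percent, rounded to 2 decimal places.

Deflate each year: 2006 → 4453.91/1.135 = 3924.15; 2013 → 8583.03/1.718 = 4995.94.
So real GDP changed by 4995.94/3924.15 − 1 = 0.2731, i.e. 27.31%.

27.31%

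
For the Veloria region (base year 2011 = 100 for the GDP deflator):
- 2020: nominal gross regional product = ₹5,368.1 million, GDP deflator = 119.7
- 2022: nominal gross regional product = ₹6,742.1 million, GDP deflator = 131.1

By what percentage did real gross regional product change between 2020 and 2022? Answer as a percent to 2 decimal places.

14.67%

Deflate each year: 2020 → 5368.1/1.197 = 4484.63; 2022 → 6742.1/1.311 = 5142.72.
So real gross regional product changed by 5142.72/4484.63 − 1 = 0.1467, i.e. 14.67%.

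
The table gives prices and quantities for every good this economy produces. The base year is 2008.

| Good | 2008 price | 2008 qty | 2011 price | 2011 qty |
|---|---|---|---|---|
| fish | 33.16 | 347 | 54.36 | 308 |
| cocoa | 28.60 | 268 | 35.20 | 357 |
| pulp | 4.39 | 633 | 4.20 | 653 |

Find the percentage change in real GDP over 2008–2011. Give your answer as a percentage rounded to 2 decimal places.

Real GDP 2008 = Nominal GDP 2008 = 33.16·347 + 28.60·268 + 4.39·633 = 21950.19.
Real GDP 2011 (at 2008 prices) = 33.16·308 + 28.60·357 + 4.39·653 = 23290.15.
Real growth = 23290.15/21950.19 − 1 = 0.0610.

6.10%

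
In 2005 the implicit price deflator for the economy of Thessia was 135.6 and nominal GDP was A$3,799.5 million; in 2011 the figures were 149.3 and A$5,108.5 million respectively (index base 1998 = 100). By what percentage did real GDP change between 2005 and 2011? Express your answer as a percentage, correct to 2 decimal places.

Real GDP 2005 = 3799.5 / 1.356 = 2801.99.
Real GDP 2011 = 5108.5 / 1.493 = 3421.63.
Real growth = 3421.63 / 2801.99 − 1 = 0.2211.

22.11%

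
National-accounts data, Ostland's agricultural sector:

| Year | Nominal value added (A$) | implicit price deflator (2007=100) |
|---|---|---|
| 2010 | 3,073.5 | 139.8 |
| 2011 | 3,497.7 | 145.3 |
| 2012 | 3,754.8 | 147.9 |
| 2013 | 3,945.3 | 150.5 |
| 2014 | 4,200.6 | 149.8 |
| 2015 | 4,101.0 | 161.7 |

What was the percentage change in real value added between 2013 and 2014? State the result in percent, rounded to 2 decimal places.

Real value added 2013 = 3945.3/1.505 = 2621.46.
Real value added 2014 = 4200.6/1.498 = 2804.14.
Change = 2804.14/2621.46 − 1 = 0.0697.

6.97%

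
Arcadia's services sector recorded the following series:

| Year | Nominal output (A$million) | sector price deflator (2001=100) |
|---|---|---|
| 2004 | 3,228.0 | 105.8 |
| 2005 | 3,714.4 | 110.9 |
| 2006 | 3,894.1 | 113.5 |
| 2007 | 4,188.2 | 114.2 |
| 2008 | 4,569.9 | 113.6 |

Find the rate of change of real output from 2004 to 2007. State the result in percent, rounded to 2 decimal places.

20.20%

Real output 2004 = 3228.0/1.058 = 3051.04.
Real output 2007 = 4188.2/1.142 = 3667.43.
Change = 3667.43/3051.04 − 1 = 0.2020.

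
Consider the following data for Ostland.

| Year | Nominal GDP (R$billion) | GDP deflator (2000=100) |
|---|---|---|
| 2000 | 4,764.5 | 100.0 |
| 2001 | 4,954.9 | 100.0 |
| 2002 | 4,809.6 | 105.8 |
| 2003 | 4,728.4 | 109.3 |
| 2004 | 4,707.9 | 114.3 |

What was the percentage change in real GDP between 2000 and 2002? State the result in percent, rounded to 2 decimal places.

-4.59%

Real GDP 2000 = 4764.5/1.000 = 4764.50.
Real GDP 2002 = 4809.6/1.058 = 4545.94.
Change = 4545.94/4764.50 − 1 = -0.0459.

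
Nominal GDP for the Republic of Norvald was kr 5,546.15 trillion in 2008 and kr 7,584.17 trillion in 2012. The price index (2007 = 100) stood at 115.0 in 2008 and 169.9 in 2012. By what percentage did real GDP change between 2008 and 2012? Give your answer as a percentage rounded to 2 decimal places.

Deflate each year: 2008 → 5546.15/1.150 = 4822.74; 2012 → 7584.17/1.699 = 4463.90.
So real GDP changed by 4463.90/4822.74 − 1 = -0.0744, i.e. -7.44%.

-7.44%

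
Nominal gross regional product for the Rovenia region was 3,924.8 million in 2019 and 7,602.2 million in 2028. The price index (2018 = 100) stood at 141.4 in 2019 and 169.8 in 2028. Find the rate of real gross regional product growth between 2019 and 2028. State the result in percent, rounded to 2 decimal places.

Real gross regional product 2019 = 3924.8 / 1.414 = 2775.67.
Real gross regional product 2028 = 7602.2 / 1.698 = 4477.15.
Real growth = 4477.15 / 2775.67 − 1 = 0.6130.

61.30%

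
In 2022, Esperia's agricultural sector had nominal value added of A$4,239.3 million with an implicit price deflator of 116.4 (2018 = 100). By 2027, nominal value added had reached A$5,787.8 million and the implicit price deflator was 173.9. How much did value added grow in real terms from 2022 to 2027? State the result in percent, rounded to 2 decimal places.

-8.62%

Deflate each year: 2022 → 4239.3/1.164 = 3642.01; 2027 → 5787.8/1.739 = 3328.23.
So real value added changed by 3328.23/3642.01 − 1 = -0.0862, i.e. -8.62%.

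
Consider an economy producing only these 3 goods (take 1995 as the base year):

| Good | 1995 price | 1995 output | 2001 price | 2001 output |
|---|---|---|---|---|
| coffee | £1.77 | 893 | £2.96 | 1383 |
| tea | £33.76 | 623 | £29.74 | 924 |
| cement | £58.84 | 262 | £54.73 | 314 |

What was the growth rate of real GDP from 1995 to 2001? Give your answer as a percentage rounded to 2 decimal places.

Real GDP 1995 = Nominal GDP 1995 = 1.77·893 + 33.76·623 + 58.84·262 = 38029.17.
Real GDP 2001 (at 1995 prices) = 1.77·1383 + 33.76·924 + 58.84·314 = 52117.91.
Real growth = 52117.91/38029.17 − 1 = 0.3705.

37.05%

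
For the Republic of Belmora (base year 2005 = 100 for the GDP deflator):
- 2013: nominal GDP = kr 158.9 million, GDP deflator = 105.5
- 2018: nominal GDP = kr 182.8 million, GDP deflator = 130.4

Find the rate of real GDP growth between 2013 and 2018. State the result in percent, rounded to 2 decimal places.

-6.93%

Deflate each year: 2013 → 158.9/1.055 = 150.62; 2018 → 182.8/1.304 = 140.18.
So real GDP changed by 140.18/150.62 − 1 = -0.0693, i.e. -6.93%.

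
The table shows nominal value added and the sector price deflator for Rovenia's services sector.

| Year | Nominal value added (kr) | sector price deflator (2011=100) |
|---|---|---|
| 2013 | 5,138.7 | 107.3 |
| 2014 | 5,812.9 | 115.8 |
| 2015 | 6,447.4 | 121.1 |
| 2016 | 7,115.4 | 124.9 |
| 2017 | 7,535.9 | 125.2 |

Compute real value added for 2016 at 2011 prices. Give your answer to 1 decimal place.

Real value added 2016 = 7115.4 / 1.249 = 5696.88.

kr 5,696.9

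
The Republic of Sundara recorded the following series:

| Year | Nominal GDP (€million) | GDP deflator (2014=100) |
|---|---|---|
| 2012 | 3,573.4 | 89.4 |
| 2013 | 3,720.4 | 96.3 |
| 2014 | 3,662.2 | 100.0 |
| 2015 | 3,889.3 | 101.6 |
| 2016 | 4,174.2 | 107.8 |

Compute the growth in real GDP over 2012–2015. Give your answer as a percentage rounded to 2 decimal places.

Real GDP 2012 = 3573.4/0.894 = 3997.09.
Real GDP 2015 = 3889.3/1.016 = 3828.05.
Change = 3828.05/3997.09 − 1 = -0.0423.

-4.23%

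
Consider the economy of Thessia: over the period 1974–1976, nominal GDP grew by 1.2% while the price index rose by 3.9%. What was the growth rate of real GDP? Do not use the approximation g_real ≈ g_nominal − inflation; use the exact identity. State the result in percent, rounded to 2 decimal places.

(1 + g_nom) = (1 + g_real)(1 + π), so g_real = 1.0120 / 1.0390 − 1 = -0.02599.

-2.60%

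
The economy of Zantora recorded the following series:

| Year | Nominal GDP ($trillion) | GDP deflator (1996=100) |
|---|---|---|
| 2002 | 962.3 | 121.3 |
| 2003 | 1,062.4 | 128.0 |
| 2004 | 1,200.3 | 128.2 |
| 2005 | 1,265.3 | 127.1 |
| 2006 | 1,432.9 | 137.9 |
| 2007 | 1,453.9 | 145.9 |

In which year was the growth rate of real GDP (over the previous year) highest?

2004

2003: real = 1062.4/1.280 = 830.00; growth vs 2002 (793.32) = 4.62%.
2004: real = 1200.3/1.282 = 936.27; growth vs 2003 (830.00) = 12.80%.
2005: real = 1265.3/1.271 = 995.52; growth vs 2004 (936.27) = 6.33%.
2006: real = 1432.9/1.379 = 1039.09; growth vs 2005 (995.52) = 4.38%.
2007: real = 1453.9/1.459 = 996.50; growth vs 2006 (1039.09) = -4.10%.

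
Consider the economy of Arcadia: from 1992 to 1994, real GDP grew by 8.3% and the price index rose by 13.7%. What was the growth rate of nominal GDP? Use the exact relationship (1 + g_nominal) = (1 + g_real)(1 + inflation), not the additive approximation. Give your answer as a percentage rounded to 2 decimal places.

(1 + g_nom) = (1 + g_real)(1 + π) = 1.0830 × 1.1370 = 1.23137.

23.14%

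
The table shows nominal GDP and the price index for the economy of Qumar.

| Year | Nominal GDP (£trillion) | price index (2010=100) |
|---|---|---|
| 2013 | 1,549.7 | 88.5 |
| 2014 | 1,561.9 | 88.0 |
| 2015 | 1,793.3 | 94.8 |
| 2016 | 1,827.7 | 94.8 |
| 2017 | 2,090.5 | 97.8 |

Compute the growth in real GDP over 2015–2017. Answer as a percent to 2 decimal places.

Real GDP 2015 = 1793.3/0.948 = 1891.67.
Real GDP 2017 = 2090.5/0.978 = 2137.53.
Change = 2137.53/1891.67 − 1 = 0.1300.

13.00%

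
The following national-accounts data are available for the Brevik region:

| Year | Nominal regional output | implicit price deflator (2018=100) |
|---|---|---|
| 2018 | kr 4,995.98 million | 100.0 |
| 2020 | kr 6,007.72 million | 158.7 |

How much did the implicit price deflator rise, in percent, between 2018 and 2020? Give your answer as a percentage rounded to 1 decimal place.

Price-level change = 158.7 / 100.0 − 1 = 0.5870.

58.7%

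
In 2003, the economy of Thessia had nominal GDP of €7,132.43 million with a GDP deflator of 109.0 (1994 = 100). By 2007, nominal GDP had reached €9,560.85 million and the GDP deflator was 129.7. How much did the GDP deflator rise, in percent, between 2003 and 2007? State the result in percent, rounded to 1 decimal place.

19.0%

Price-level change = 129.7 / 109.0 − 1 = 0.1899.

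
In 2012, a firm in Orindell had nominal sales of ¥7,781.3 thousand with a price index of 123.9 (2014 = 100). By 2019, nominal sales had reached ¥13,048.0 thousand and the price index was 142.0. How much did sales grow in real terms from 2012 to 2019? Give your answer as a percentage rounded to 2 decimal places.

46.31%

Real sales 2012 = 7781.3 / 1.239 = 6280.31.
Real sales 2019 = 13048.0 / 1.420 = 9188.73.
Real growth = 9188.73 / 6280.31 − 1 = 0.4631.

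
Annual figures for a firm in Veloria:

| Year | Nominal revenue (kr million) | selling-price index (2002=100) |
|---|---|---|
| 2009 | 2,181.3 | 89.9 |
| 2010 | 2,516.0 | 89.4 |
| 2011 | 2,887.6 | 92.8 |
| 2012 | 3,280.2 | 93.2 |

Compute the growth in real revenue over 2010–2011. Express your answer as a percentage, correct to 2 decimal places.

Real revenue 2010 = 2516.0/0.894 = 2814.32.
Real revenue 2011 = 2887.6/0.928 = 3111.64.
Change = 3111.64/2814.32 − 1 = 0.1056.

10.56%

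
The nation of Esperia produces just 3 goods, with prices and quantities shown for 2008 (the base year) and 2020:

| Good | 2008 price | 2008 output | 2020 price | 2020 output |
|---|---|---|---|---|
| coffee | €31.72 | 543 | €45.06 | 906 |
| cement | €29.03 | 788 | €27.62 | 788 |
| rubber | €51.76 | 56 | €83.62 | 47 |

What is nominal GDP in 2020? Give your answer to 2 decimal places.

Nominal GDP 2020 = Σ (p_2020 × q_2020) = 45.06·906 + 27.62·788 + 83.62·47 = 66519.06.

€66519.06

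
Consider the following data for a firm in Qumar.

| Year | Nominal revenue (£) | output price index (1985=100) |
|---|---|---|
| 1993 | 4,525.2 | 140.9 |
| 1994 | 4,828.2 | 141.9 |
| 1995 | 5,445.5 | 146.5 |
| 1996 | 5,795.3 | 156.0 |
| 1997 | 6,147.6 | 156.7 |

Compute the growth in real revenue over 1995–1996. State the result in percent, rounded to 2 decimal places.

Real revenue 1995 = 5445.5/1.465 = 3717.06.
Real revenue 1996 = 5795.3/1.560 = 3714.94.
Change = 3714.94/3717.06 − 1 = -0.0006.

-0.06%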